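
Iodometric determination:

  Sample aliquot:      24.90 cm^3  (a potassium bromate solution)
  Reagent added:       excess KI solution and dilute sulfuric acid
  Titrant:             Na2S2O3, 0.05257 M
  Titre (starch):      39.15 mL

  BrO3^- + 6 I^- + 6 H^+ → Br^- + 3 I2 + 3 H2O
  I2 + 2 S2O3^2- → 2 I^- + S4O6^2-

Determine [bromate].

0.01378 M

n(S2O3^2-) = 0.03915 × 0.05257 = 2.058 × 10^-3 mol
n(I2) = n(S2O3^2-)/2 = 1.029 × 10^-3 mol
From the 1:3 ratio, n(BrO3^-) in the aliquot = 1/3 × 1.029 × 10^-3 = 3.430 × 10^-4 mol
[BrO3^-] = 3.430 × 10^-4 / 0.02490 = 0.01378 mol/L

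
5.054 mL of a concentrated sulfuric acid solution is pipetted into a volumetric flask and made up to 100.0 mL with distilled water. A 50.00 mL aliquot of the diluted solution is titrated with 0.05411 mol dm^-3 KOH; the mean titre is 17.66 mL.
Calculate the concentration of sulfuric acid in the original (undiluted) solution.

0.1891 mol/L

H2SO4 + 2 KOH → K2SO4 + 2 H2O
n(KOH) = 0.01766 × 0.05411 = 9.556 × 10^-4 mol
From the 1:2 ratio, n(H2SO4) in the aliquot = 1/2 × 9.556 × 10^-4 = 4.778 × 10^-4 mol
[H2SO4]_dilute = 4.778 × 10^-4 / 0.05000 = 0.009556 mol/L
Dilution factor = 100.0 / 5.054 = 19.79
[H2SO4]_stock = 0.009556 × 19.79 = 0.1891 mol/L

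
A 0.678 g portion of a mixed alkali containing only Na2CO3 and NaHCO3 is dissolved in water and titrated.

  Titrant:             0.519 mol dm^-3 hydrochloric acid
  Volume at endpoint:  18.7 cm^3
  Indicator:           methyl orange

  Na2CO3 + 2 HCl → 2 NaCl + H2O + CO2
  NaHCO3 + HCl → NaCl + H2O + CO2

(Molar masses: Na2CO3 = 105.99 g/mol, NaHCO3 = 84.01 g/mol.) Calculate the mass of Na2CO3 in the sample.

n(HCl) = 0.0187 × 0.519 = 9.71 × 10^-3 mol
Let x = n(Na2CO3), y = n(NaHCO3).
Titrant: 2x + 1y = 9.71 × 10^-3;  mass: 105.99x + 84.01y = 0.678
Solving, x = 2.21 × 10^-3 mol, y = 5.28 × 10^-3 mol
mass of Na2CO3 = 2.21 × 10^-3 × 105.99 = 0.235 g

0.235 g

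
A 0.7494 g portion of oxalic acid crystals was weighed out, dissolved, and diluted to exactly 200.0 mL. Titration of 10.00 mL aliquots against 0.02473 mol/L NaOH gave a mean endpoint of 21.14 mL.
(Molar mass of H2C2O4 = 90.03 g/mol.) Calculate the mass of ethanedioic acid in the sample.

0.4707 g

H2C2O4 + 2 NaOH → Na2C2O4 + 2 H2O
n(NaOH) per titration = 0.02114 × 0.02473 = 5.228 × 10^-4 mol
From the 1:2 ratio, n(H2C2O4) in each aliquot = 1/2 × 5.228 × 10^-4 = 2.614 × 10^-4 mol
n(H2C2O4) in the whole flask = 2.614 × 10^-4 × 200.0/10.00 = 5.228 × 10^-3 mol
mass of H2C2O4 = 5.228 × 10^-3 × 90.03 = 0.4707 g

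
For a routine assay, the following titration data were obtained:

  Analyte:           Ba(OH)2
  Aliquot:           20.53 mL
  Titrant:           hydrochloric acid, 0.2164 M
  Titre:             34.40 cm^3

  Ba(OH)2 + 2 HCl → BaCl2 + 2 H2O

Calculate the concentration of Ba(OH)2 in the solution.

n(HCl) = 0.03440 L × 0.2164 mol/L = 7.444 × 10^-3 mol
From the 1:2 mole ratio, n(Ba(OH)2) = 1/2 × 7.444 × 10^-3 = 3.722 × 10^-3 mol
[Ba(OH)2] = 3.722 × 10^-3 mol / 0.02053 L = 0.1813 mol/L

0.1813 M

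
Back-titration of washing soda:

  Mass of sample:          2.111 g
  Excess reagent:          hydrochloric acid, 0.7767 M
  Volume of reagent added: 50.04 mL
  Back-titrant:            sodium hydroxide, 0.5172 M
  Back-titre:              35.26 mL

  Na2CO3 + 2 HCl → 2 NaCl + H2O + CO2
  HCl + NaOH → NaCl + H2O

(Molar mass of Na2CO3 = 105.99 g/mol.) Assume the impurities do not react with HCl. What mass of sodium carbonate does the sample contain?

n(HCl) added = 0.05004 × 0.7767 = 0.03887 mol
n(NaOH) used in back-titration = 0.03526 × 0.5172 = 0.01824 mol
n(HCl) left over = 0.01824 mol (1:1 ratio)
n(HCl) consumed by analyte = 0.03887 − 0.01824 = 0.02063 mol
From the 1:2 ratio, n(Na2CO3) = 1/2 × 0.02063 = 0.01031 mol
mass of Na2CO3 = 0.01031 × 105.99 = 1.093 g

1.093 g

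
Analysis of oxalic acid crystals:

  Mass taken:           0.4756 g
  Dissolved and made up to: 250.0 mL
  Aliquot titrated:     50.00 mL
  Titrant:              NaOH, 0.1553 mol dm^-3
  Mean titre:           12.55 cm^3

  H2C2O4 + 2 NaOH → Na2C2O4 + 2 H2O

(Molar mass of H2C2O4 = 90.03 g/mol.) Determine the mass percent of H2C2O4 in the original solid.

n(NaOH) per titration = 0.01255 × 0.1553 = 1.949 × 10^-3 mol
From the 1:2 ratio, n(H2C2O4) in each aliquot = 1/2 × 1.949 × 10^-3 = 9.745 × 10^-4 mol
n(H2C2O4) in the whole flask = 9.745 × 10^-4 × 250.0/50.00 = 4.873 × 10^-3 mol
mass of H2C2O4 = 4.873 × 10^-3 × 90.03 = 0.4387 g
% H2C2O4 = 0.4387 / 0.4756 × 100 = 92.24 %

92.24 %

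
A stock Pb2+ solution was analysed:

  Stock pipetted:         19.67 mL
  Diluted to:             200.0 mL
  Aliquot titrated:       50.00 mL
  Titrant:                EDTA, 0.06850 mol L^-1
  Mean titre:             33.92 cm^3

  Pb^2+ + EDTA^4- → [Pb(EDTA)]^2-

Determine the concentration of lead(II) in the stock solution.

0.4725 mol/L

n(EDTA) = 0.03392 × 0.06850 = 2.324 × 10^-3 mol
n(Pb2+) in the aliquot = 2.324 × 10^-3 mol (1:1 ratio)
[Pb2+]_dilute = 2.324 × 10^-3 / 0.05000 = 0.04647 mol/L
Dilution factor = 200.0 / 19.67 = 10.17
[Pb2+]_stock = 0.04647 × 10.17 = 0.4725 mol/L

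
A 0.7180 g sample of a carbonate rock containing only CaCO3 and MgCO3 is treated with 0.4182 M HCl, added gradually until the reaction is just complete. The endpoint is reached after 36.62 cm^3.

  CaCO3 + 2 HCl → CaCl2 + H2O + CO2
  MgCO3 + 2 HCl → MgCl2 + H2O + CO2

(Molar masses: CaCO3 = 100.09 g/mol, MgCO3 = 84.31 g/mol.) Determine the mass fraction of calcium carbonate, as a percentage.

n(HCl) = 0.03662 × 0.4182 = 0.01531 mol
Let x = n(CaCO3), y = n(MgCO3).
Titrant: 2x + 2y = 0.01531;  mass: 100.09x + 84.31y = 0.7180
Solving, x = 4.589 × 10^-3 mol, y = 3.068 × 10^-3 mol
mass of CaCO3 = 4.589 × 10^-3 × 100.09 = 0.4593 g
% CaCO3 = 0.4593 / 0.7180 × 100 = 63.97 %

63.97 %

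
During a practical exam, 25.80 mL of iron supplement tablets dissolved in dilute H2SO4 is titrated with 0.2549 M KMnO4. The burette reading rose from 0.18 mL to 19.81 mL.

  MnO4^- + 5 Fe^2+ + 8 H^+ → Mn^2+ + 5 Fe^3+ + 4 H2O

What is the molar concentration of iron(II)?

0.9697 M

n(KMnO4) = 0.01963 L × 0.2549 mol/L = 5.004 × 10^-3 mol
From the 5:1 mole ratio, n(Fe2+) = 5/1 × 5.004 × 10^-3 = 0.02502 mol
[Fe2+] = 0.02502 mol / 0.02580 L = 0.9697 mol/L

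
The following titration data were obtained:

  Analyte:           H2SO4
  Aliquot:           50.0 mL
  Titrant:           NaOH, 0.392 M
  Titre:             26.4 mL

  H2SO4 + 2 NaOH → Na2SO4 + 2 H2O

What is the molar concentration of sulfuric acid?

0.103 M

n(NaOH) = 0.0264 L × 0.392 mol/L = 0.0103 mol
From the 1:2 mole ratio, n(H2SO4) = 1/2 × 0.0103 = 5.17 × 10^-3 mol
[H2SO4] = 5.17 × 10^-3 mol / 0.0500 L = 0.103 mol/L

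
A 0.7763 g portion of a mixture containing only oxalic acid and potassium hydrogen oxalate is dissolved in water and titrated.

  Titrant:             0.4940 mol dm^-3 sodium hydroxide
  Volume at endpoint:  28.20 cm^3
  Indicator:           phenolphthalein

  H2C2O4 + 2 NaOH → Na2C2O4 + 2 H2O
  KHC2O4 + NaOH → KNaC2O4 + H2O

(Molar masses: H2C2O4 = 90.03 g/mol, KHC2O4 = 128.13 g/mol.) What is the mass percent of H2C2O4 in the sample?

70.37 %

n(NaOH) = 0.02820 × 0.4940 = 0.01393 mol
Let x = n(H2C2O4), y = n(KHC2O4).
Titrant: 2x + 1y = 0.01393;  mass: 90.03x + 128.13y = 0.7763
Solving, x = 6.068 × 10^-3 mol, y = 1.795 × 10^-3 mol
mass of H2C2O4 = 6.068 × 10^-3 × 90.03 = 0.5463 g
% H2C2O4 = 0.5463 / 0.7763 × 100 = 70.37 %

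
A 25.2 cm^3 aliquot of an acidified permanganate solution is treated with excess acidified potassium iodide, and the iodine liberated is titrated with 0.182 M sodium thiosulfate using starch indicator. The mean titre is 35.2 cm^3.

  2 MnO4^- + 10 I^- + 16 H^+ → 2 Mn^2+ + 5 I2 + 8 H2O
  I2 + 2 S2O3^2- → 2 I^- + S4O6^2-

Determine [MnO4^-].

0.0508 M

n(S2O3^2-) = 0.0352 × 0.182 = 6.41 × 10^-3 mol
n(I2) = n(S2O3^2-)/2 = 3.20 × 10^-3 mol
From the 2:5 ratio, n(MnO4^-) in the aliquot = 2/5 × 3.20 × 10^-3 = 1.28 × 10^-3 mol
[MnO4^-] = 1.28 × 10^-3 / 0.0252 = 0.0508 mol/L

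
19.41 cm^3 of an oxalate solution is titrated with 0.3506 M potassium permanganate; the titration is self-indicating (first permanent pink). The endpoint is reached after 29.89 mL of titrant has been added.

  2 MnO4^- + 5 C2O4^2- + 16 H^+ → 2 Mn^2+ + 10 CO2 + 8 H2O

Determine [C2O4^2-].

n(KMnO4) = 0.02989 L × 0.3506 mol/L = 0.01048 mol
From the 5:2 mole ratio, n(C2O4^2-) = 5/2 × 0.01048 = 0.02620 mol
[C2O4^2-] = 0.02620 mol / 0.01941 L = 1.350 mol/L

1.350 M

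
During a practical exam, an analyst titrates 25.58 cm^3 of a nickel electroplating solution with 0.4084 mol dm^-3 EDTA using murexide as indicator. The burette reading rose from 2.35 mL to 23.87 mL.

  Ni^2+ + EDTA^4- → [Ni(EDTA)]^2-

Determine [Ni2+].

0.3436 mol/L

n(EDTA) = 0.02152 L × 0.4084 mol/L = 8.789 × 10^-3 mol
n(Ni2+) = 8.789 × 10^-3 mol (1:1 mole ratio)
[Ni2+] = 8.789 × 10^-3 mol / 0.02558 L = 0.3436 mol/L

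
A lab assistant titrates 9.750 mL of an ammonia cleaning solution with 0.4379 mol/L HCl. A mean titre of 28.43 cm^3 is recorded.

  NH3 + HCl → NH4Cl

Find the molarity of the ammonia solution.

1.277 mol/L

n(HCl) = 0.02843 L × 0.4379 mol/L = 0.01245 mol
n(NH3) = 0.01245 mol (1:1 mole ratio)
[NH3] = 0.01245 mol / 0.009750 L = 1.277 mol/L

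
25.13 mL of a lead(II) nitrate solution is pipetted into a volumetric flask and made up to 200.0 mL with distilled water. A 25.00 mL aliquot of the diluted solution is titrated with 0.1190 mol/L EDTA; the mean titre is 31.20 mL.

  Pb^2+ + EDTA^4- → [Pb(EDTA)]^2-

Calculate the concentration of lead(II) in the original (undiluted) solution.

1.182 mol/L

n(EDTA) = 0.03120 × 0.1190 = 3.713 × 10^-3 mol
n(Pb2+) in the aliquot = 3.713 × 10^-3 mol (1:1 ratio)
[Pb2+]_dilute = 3.713 × 10^-3 / 0.02500 = 0.1485 mol/L
Dilution factor = 200.0 / 25.13 = 7.959
[Pb2+]_stock = 0.1485 × 7.959 = 1.182 mol/L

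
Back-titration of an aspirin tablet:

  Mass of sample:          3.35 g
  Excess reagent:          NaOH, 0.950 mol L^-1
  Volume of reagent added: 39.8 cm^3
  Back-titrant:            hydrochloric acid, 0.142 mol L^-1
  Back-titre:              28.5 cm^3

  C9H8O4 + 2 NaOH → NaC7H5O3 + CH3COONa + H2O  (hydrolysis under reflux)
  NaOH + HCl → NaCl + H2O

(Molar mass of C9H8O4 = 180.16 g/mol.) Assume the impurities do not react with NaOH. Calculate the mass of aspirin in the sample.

n(NaOH) added = 0.0398 × 0.950 = 0.0378 mol
n(HCl) used in back-titration = 0.0285 × 0.142 = 4.05 × 10^-3 mol
n(NaOH) left over = 4.05 × 10^-3 mol (1:1 ratio)
n(NaOH) consumed by analyte = 0.0378 − 4.05 × 10^-3 = 0.0338 mol
From the 1:2 ratio, n(C9H8O4) = 1/2 × 0.0338 = 0.0169 mol
mass of C9H8O4 = 0.0169 × 180.16 = 3.04 g

3.04 g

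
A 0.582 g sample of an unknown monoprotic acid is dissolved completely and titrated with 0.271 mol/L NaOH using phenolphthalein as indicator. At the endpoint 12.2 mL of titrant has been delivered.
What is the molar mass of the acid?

176 g/mol

n(NaOH) = 0.0122 L × 0.271 mol/L = 3.31 × 10^-3 mol
n(HA) = 3.31 × 10^-3 mol (1:1 ratio)
M = m / n = 0.582 g / 3.31 × 10^-3 mol = 176 g/mol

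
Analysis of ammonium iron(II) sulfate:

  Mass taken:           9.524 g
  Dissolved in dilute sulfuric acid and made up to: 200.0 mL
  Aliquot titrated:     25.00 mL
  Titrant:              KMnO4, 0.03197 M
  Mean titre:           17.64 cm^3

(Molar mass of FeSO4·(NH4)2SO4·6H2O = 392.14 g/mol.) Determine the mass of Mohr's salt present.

8.846 g

MnO4^- + 5 Fe^2+ + 8 H^+ → Mn^2+ + 5 Fe^3+ + 4 H2O
n(KMnO4) per titration = 0.01764 × 0.03197 = 5.640 × 10^-4 mol
From the 5:1 ratio, n(FeSO4·(NH4)2SO4·6H2O) in each aliquot = 5/1 × 5.640 × 10^-4 = 2.820 × 10^-3 mol
n(FeSO4·(NH4)2SO4·6H2O) in the whole flask = 2.820 × 10^-3 × 200.0/25.00 = 0.02256 mol
mass of FeSO4·(NH4)2SO4·6H2O = 0.02256 × 392.14 = 8.846 g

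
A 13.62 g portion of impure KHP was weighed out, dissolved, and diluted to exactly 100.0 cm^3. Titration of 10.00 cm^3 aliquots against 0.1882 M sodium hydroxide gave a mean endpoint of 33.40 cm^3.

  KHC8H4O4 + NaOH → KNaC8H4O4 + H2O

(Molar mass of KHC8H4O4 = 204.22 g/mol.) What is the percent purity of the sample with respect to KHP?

n(NaOH) per titration = 0.03340 × 0.1882 = 6.286 × 10^-3 mol
n(KHC8H4O4) in each aliquot = 6.286 × 10^-3 mol (1:1 ratio)
n(KHC8H4O4) in the whole flask = 6.286 × 10^-3 × 100.0/10.00 = 0.06286 mol
mass of KHC8H4O4 = 0.06286 × 204.22 = 12.84 g
% KHC8H4O4 = 12.84 / 13.62 × 100 = 94.25 %

94.25 %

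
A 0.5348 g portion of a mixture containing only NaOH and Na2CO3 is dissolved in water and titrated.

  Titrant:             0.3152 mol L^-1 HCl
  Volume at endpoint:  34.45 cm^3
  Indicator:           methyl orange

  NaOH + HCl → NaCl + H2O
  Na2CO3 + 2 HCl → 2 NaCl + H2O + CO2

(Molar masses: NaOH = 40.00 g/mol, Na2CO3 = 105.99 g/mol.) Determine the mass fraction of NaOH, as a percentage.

23.40 %

n(HCl) = 0.03445 × 0.3152 = 0.01086 mol
Let x = n(NaOH), y = n(Na2CO3).
Titrant: 1x + 2y = 0.01086;  mass: 40.00x + 105.99y = 0.5348
Solving, x = 3.128 × 10^-3 mol, y = 3.865 × 10^-3 mol
mass of NaOH = 3.128 × 10^-3 × 40.00 = 0.1251 g
% NaOH = 0.1251 / 0.5348 × 100 = 23.40 %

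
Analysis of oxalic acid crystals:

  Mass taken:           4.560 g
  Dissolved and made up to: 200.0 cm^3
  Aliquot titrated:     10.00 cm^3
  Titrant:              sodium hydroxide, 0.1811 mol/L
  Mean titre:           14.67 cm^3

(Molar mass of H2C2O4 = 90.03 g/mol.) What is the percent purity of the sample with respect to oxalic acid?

H2C2O4 + 2 NaOH → Na2C2O4 + 2 H2O
n(NaOH) per titration = 0.01467 × 0.1811 = 2.657 × 10^-3 mol
From the 1:2 ratio, n(H2C2O4) in each aliquot = 1/2 × 2.657 × 10^-3 = 1.328 × 10^-3 mol
n(H2C2O4) in the whole flask = 1.328 × 10^-3 × 200.0/10.00 = 0.02657 mol
mass of H2C2O4 = 0.02657 × 90.03 = 2.392 g
% H2C2O4 = 2.392 / 4.560 × 100 = 52.45 %

52.45 %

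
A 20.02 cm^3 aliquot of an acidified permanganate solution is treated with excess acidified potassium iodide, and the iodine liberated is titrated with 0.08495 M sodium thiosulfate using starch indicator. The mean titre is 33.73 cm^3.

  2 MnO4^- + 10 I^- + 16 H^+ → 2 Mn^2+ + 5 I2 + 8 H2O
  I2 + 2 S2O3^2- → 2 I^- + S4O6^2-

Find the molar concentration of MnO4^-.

n(S2O3^2-) = 0.03373 × 0.08495 = 2.865 × 10^-3 mol
n(I2) = n(S2O3^2-)/2 = 1.433 × 10^-3 mol
From the 2:5 ratio, n(MnO4^-) in the aliquot = 2/5 × 1.433 × 10^-3 = 5.731 × 10^-4 mol
[MnO4^-] = 5.731 × 10^-4 / 0.02002 = 0.02863 mol/L

0.02863 M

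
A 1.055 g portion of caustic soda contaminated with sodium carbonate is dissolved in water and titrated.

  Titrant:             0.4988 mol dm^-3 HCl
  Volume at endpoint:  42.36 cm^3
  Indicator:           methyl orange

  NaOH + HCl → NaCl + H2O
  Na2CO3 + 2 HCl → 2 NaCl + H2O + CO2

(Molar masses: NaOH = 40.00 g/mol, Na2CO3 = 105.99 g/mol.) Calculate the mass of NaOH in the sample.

n(HCl) = 0.04236 × 0.4988 = 0.02113 mol
Let x = n(NaOH), y = n(Na2CO3).
Titrant: 1x + 2y = 0.02113;  mass: 40.00x + 105.99y = 1.055
Solving, x = 4.982 × 10^-3 mol, y = 8.074 × 10^-3 mol
mass of NaOH = 4.982 × 10^-3 × 40.00 = 0.1993 g

0.1993 g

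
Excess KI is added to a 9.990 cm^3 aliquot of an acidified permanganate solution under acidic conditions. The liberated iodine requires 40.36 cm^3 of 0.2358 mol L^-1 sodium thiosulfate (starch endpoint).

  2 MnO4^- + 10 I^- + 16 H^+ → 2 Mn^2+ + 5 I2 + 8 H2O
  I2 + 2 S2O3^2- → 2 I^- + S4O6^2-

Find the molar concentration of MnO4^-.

0.1905 mol/L

n(S2O3^2-) = 0.04036 × 0.2358 = 9.517 × 10^-3 mol
n(I2) = n(S2O3^2-)/2 = 4.758 × 10^-3 mol
From the 2:5 ratio, n(MnO4^-) in the aliquot = 2/5 × 4.758 × 10^-3 = 1.903 × 10^-3 mol
[MnO4^-] = 1.903 × 10^-3 / 0.009990 = 0.1905 mol/L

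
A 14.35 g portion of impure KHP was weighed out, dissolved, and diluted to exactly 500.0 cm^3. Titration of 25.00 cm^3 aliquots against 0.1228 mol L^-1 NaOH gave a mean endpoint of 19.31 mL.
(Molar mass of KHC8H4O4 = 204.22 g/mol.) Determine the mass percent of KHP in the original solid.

KHC8H4O4 + NaOH → KNaC8H4O4 + H2O
n(NaOH) per titration = 0.01931 × 0.1228 = 2.371 × 10^-3 mol
n(KHC8H4O4) in each aliquot = 2.371 × 10^-3 mol (1:1 ratio)
n(KHC8H4O4) in the whole flask = 2.371 × 10^-3 × 500.0/25.00 = 0.04743 mol
mass of KHC8H4O4 = 0.04743 × 204.22 = 9.685 g
% KHC8H4O4 = 9.685 / 14.35 × 100 = 67.49 %

67.49 %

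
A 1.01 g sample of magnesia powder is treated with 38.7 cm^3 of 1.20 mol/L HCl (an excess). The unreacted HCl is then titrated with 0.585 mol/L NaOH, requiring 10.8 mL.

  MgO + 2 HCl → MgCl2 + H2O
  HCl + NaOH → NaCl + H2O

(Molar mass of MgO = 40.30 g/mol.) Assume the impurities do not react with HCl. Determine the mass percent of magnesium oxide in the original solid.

80.0 %

n(HCl) added = 0.0387 × 1.20 = 0.0464 mol
n(NaOH) used in back-titration = 0.0108 × 0.585 = 6.32 × 10^-3 mol
n(HCl) left over = 6.32 × 10^-3 mol (1:1 ratio)
n(HCl) consumed by analyte = 0.0464 − 6.32 × 10^-3 = 0.0401 mol
From the 1:2 ratio, n(MgO) = 1/2 × 0.0401 = 0.0201 mol
mass of MgO = 0.0201 × 40.30 = 0.808 g
% MgO = 0.808 / 1.01 × 100 = 80.0 %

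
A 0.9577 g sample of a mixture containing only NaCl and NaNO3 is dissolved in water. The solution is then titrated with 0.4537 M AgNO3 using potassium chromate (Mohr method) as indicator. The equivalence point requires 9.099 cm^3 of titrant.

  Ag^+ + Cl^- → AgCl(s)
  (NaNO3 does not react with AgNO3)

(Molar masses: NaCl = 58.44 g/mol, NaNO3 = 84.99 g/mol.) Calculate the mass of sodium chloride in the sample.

n(AgNO3) = 0.009099 × 0.4537 = 4.128 × 10^-3 mol
Let x = n(NaCl), y = n(NaNO3).
Titrant: 1x = 4.128 × 10^-3;  mass: 58.44x + 84.99y = 0.9577
Solving, x = 4.128 × 10^-3 mol, y = 8.430 × 10^-3 mol
mass of NaCl = 4.128 × 10^-3 × 58.44 = 0.2413 g

0.2413 g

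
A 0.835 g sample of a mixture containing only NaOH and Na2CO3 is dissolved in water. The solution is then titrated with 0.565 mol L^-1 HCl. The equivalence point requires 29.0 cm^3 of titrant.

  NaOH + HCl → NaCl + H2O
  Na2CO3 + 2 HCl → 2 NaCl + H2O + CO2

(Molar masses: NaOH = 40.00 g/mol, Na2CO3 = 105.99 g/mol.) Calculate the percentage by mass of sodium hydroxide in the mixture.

n(HCl) = 0.0290 × 0.565 = 0.0164 mol
Let x = n(NaOH), y = n(Na2CO3).
Titrant: 1x + 2y = 0.0164;  mass: 40.00x + 105.99y = 0.835
Solving, x = 2.56 × 10^-3 mol, y = 6.91 × 10^-3 mol
mass of NaOH = 2.56 × 10^-3 × 40.00 = 0.103 g
% NaOH = 0.103 / 0.835 × 100 = 12.3 %

12.3 %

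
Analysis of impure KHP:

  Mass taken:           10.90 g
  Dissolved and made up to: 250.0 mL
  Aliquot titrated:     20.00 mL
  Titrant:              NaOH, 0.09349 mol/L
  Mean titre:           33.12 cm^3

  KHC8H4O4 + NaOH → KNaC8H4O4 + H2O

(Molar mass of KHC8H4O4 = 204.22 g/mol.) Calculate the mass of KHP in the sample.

7.904 g

n(NaOH) per titration = 0.03312 × 0.09349 = 3.096 × 10^-3 mol
n(KHC8H4O4) in each aliquot = 3.096 × 10^-3 mol (1:1 ratio)
n(KHC8H4O4) in the whole flask = 3.096 × 10^-3 × 250.0/20.00 = 0.03870 mol
mass of KHC8H4O4 = 0.03870 × 204.22 = 7.904 g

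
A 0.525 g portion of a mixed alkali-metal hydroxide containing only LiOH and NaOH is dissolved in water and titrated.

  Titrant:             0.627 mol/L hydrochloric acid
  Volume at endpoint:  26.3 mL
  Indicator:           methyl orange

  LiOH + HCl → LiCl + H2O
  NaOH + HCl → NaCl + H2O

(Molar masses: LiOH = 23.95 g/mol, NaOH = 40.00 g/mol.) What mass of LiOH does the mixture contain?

0.201 g

n(HCl) = 0.0263 × 0.627 = 0.0165 mol
Let x = n(LiOH), y = n(NaOH).
Titrant: 1x + 1y = 0.0165;  mass: 23.95x + 40.00y = 0.525
Solving, x = 8.39 × 10^-3 mol, y = 8.10 × 10^-3 mol
mass of LiOH = 8.39 × 10^-3 × 23.95 = 0.201 g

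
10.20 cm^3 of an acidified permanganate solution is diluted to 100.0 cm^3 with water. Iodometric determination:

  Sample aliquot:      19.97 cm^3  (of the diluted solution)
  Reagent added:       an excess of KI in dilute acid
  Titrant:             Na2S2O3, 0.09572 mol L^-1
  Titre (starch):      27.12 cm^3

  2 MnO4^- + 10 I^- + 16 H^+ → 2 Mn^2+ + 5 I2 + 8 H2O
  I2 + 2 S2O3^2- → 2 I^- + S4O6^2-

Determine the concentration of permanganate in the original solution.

0.2549 mol/L

n(S2O3^2-) = 0.02712 × 0.09572 = 2.596 × 10^-3 mol
n(I2) = n(S2O3^2-)/2 = 1.298 × 10^-3 mol
From the 2:5 ratio, n(MnO4^-) in the aliquot = 2/5 × 1.298 × 10^-3 = 5.192 × 10^-4 mol
[MnO4^-]_dilute = 5.192 × 10^-4 / 0.01997 = 0.02600 mol/L
[MnO4^-]_original = 0.02600 × 100.0/10.20 = 0.2549 mol/L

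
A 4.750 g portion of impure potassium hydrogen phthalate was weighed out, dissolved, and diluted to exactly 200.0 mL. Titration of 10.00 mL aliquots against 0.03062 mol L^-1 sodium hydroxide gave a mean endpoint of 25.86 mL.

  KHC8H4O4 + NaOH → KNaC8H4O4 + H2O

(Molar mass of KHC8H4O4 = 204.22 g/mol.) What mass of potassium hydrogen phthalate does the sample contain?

n(NaOH) per titration = 0.02586 × 0.03062 = 7.918 × 10^-4 mol
n(KHC8H4O4) in each aliquot = 7.918 × 10^-4 mol (1:1 ratio)
n(KHC8H4O4) in the whole flask = 7.918 × 10^-4 × 200.0/10.00 = 0.01584 mol
mass of KHC8H4O4 = 0.01584 × 204.22 = 3.234 g

3.234 g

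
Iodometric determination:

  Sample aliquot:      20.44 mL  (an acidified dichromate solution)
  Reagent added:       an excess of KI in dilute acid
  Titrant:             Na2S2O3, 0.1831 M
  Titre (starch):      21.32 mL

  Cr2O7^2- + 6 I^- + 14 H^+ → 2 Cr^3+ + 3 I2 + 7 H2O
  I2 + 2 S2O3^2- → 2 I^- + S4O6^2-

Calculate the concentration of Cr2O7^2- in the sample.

n(S2O3^2-) = 0.02132 × 0.1831 = 3.904 × 10^-3 mol
n(I2) = n(S2O3^2-)/2 = 1.952 × 10^-3 mol
From the 1:3 ratio, n(Cr2O7^2-) in the aliquot = 1/3 × 1.952 × 10^-3 = 6.506 × 10^-4 mol
[Cr2O7^2-] = 6.506 × 10^-4 / 0.02044 = 0.03183 mol/L

0.03183 M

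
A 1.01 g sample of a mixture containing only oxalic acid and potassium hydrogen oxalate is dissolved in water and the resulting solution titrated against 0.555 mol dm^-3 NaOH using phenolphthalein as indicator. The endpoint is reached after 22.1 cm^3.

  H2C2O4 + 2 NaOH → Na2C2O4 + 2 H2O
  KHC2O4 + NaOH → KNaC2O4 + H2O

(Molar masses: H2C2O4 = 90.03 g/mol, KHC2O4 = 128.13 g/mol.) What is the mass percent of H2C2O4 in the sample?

30.1 %

n(NaOH) = 0.0221 × 0.555 = 0.0123 mol
Let x = n(H2C2O4), y = n(KHC2O4).
Titrant: 2x + 1y = 0.0123;  mass: 90.03x + 128.13y = 1.01
Solving, x = 3.38 × 10^-3 mol, y = 5.51 × 10^-3 mol
mass of H2C2O4 = 3.38 × 10^-3 × 90.03 = 0.304 g
% H2C2O4 = 0.304 / 1.01 × 100 = 30.1 %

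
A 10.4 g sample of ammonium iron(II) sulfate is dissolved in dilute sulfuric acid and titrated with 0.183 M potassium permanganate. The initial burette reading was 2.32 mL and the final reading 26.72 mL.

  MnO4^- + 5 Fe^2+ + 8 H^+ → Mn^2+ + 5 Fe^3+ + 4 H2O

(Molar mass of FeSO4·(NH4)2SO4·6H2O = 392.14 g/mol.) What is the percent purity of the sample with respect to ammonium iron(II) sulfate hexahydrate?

84.2 %

n(KMnO4) = 0.0244 L × 0.183 mol/L = 4.47 × 10^-3 mol
From the 5:1 ratio, n(FeSO4·(NH4)2SO4·6H2O) = 5/1 × 4.47 × 10^-3 = 0.0223 mol
mass of FeSO4·(NH4)2SO4·6H2O = 0.0223 × 392.14 g/mol = 8.75 g
% FeSO4·(NH4)2SO4·6H2O = 8.75 / 10.4 × 100 = 84.2 %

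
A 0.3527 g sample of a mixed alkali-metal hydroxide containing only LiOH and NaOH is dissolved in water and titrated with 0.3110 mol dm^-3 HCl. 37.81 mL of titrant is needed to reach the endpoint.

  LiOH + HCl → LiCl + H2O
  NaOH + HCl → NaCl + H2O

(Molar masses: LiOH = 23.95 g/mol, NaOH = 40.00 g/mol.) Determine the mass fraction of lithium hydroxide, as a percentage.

49.78 %

n(HCl) = 0.03781 × 0.3110 = 0.01176 mol
Let x = n(LiOH), y = n(NaOH).
Titrant: 1x + 1y = 0.01176;  mass: 23.95x + 40.00y = 0.3527
Solving, x = 7.331 × 10^-3 mol, y = 4.428 × 10^-3 mol
mass of LiOH = 7.331 × 10^-3 × 23.95 = 0.1756 g
% LiOH = 0.1756 / 0.3527 × 100 = 49.78 %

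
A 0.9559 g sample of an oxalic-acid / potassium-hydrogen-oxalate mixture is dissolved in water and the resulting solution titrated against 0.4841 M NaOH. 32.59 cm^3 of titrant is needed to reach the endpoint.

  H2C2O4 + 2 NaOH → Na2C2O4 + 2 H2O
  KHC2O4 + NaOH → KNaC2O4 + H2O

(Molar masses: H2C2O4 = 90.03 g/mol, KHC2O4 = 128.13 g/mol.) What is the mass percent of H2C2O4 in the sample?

n(NaOH) = 0.03259 × 0.4841 = 0.01578 mol
Let x = n(H2C2O4), y = n(KHC2O4).
Titrant: 2x + 1y = 0.01578;  mass: 90.03x + 128.13y = 0.9559
Solving, x = 6.410 × 10^-3 mol, y = 2.956 × 10^-3 mol
mass of H2C2O4 = 6.410 × 10^-3 × 90.03 = 0.5771 g
% H2C2O4 = 0.5771 / 0.9559 × 100 = 60.37 %

60.37 %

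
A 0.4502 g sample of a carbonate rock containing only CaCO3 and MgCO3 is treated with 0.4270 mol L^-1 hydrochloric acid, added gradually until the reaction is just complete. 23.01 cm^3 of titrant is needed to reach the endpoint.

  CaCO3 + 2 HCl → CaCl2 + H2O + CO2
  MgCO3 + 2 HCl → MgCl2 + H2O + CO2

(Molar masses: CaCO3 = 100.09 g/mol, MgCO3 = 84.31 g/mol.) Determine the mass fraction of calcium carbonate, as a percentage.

n(HCl) = 0.02301 × 0.4270 = 9.825 × 10^-3 mol
Let x = n(CaCO3), y = n(MgCO3).
Titrant: 2x + 2y = 9.825 × 10^-3;  mass: 100.09x + 84.31y = 0.4502
Solving, x = 2.282 × 10^-3 mol, y = 2.630 × 10^-3 mol
mass of CaCO3 = 2.282 × 10^-3 × 100.09 = 0.2284 g
% CaCO3 = 0.2284 / 0.4502 × 100 = 50.74 %

50.74 %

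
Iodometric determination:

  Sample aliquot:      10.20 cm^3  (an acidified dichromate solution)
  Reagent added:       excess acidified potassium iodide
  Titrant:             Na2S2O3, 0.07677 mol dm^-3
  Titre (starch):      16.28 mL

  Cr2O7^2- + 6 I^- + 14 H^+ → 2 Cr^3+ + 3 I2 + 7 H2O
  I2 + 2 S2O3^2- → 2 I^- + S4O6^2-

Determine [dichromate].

0.02042 mol/L

n(S2O3^2-) = 0.01628 × 0.07677 = 1.250 × 10^-3 mol
n(I2) = n(S2O3^2-)/2 = 6.249 × 10^-4 mol
From the 1:3 ratio, n(Cr2O7^2-) in the aliquot = 1/3 × 6.249 × 10^-4 = 2.083 × 10^-4 mol
[Cr2O7^2-] = 2.083 × 10^-4 / 0.01020 = 0.02042 mol/L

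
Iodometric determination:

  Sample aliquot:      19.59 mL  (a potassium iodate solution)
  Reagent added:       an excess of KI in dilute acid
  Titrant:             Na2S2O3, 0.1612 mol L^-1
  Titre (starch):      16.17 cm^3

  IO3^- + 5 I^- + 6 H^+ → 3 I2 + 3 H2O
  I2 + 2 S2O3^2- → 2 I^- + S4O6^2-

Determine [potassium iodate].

0.02218 mol/L

n(S2O3^2-) = 0.01617 × 0.1612 = 2.607 × 10^-3 mol
n(I2) = n(S2O3^2-)/2 = 1.303 × 10^-3 mol
From the 1:3 ratio, n(IO3^-) in the aliquot = 1/3 × 1.303 × 10^-3 = 4.344 × 10^-4 mol
[IO3^-] = 4.344 × 10^-4 / 0.01959 = 0.02218 mol/L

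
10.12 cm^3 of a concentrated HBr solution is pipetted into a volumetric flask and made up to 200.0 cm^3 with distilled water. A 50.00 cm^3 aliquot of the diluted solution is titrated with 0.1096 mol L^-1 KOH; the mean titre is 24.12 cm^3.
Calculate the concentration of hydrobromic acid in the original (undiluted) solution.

1.045 mol/L

HBr + KOH → KBr + H2O
n(KOH) = 0.02412 × 0.1096 = 2.644 × 10^-3 mol
n(HBr) in the aliquot = 2.644 × 10^-3 mol (1:1 ratio)
[HBr]_dilute = 2.644 × 10^-3 / 0.05000 = 0.05287 mol/L
Dilution factor = 200.0 / 10.12 = 19.76
[HBr]_stock = 0.05287 × 19.76 = 1.045 mol/L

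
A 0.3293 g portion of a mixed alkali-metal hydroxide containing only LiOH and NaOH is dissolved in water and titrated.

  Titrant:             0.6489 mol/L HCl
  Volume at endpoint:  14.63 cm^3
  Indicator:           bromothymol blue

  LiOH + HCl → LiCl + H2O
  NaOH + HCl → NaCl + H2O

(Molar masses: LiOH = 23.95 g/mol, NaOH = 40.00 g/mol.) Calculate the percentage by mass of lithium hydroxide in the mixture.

22.86 %

n(HCl) = 0.01463 × 0.6489 = 9.493 × 10^-3 mol
Let x = n(LiOH), y = n(NaOH).
Titrant: 1x + 1y = 9.493 × 10^-3;  mass: 23.95x + 40.00y = 0.3293
Solving, x = 3.142 × 10^-3 mol, y = 6.351 × 10^-3 mol
mass of LiOH = 3.142 × 10^-3 × 23.95 = 0.07526 g
% LiOH = 0.07526 / 0.3293 × 100 = 22.86 %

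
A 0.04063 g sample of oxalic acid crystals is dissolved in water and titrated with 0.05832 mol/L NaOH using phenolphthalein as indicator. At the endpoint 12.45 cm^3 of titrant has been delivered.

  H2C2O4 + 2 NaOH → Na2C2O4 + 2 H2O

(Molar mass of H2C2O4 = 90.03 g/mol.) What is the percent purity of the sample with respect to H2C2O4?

n(NaOH) = 0.01245 L × 0.05832 mol/L = 7.261 × 10^-4 mol
From the 1:2 ratio, n(H2C2O4) = 1/2 × 7.261 × 10^-4 = 3.630 × 10^-4 mol
mass of H2C2O4 = 3.630 × 10^-4 × 90.03 g/mol = 0.03268 g
% H2C2O4 = 0.03268 / 0.04063 × 100 = 80.44 %

80.44 %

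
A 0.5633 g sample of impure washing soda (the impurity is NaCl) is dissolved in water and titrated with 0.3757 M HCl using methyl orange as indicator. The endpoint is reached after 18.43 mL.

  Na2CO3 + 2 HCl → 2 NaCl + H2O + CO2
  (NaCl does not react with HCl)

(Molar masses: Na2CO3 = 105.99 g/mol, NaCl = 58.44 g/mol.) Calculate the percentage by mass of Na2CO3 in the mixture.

n(HCl) = 0.01843 × 0.3757 = 6.924 × 10^-3 mol
Let x = n(Na2CO3), y = n(NaCl).
Titrant: 2x = 6.924 × 10^-3;  mass: 105.99x + 58.44y = 0.5633
Solving, x = 3.462 × 10^-3 mol, y = 3.360 × 10^-3 mol
mass of Na2CO3 = 3.462 × 10^-3 × 105.99 = 0.3669 g
% Na2CO3 = 0.3669 / 0.5633 × 100 = 65.14 %

65.14 %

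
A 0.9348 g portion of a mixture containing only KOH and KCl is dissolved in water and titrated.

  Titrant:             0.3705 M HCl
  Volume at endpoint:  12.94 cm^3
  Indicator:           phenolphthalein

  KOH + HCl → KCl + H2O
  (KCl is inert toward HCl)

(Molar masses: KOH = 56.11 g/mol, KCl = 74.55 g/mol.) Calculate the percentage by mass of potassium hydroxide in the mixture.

n(HCl) = 0.01294 × 0.3705 = 4.794 × 10^-3 mol
Let x = n(KOH), y = n(KCl).
Titrant: 1x = 4.794 × 10^-3;  mass: 56.11x + 74.55y = 0.9348
Solving, x = 4.794 × 10^-3 mol, y = 8.931 × 10^-3 mol
mass of KOH = 4.794 × 10^-3 × 56.11 = 0.2690 g
% KOH = 0.2690 / 0.9348 × 100 = 28.78 %

28.78 %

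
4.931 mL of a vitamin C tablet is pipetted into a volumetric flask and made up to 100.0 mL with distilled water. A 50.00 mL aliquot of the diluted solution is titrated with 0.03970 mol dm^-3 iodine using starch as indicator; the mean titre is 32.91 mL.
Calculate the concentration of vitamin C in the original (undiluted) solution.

C6H8O6 + I2 → C6H6O6 + 2 HI
n(I2) = 0.03291 × 0.03970 = 1.307 × 10^-3 mol
n(C6H8O6) in the aliquot = 1.307 × 10^-3 mol (1:1 ratio)
[C6H8O6]_dilute = 1.307 × 10^-3 / 0.05000 = 0.02613 mol/L
Dilution factor = 100.0 / 4.931 = 20.28
[C6H8O6]_stock = 0.02613 × 20.28 = 0.5299 mol/L

0.5299 mol/L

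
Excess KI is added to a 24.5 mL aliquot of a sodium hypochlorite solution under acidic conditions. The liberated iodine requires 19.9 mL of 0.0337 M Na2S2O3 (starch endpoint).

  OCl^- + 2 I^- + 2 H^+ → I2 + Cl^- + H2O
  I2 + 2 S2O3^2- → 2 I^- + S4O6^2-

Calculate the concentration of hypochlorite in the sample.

n(S2O3^2-) = 0.0199 × 0.0337 = 6.71 × 10^-4 mol
n(I2) = n(S2O3^2-)/2 = 3.35 × 10^-4 mol
n(OCl^-) in the aliquot = 3.35 × 10^-4 mol (1:1 ratio)
[OCl^-] = 3.35 × 10^-4 / 0.0245 = 0.0137 mol/L

0.0137 M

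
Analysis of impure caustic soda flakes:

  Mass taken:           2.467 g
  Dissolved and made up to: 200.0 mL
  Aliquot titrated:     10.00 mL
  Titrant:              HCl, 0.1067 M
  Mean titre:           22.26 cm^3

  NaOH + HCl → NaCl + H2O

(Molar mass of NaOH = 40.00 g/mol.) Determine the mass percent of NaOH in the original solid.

77.02 %

n(HCl) per titration = 0.02226 × 0.1067 = 2.375 × 10^-3 mol
n(NaOH) in each aliquot = 2.375 × 10^-3 mol (1:1 ratio)
n(NaOH) in the whole flask = 2.375 × 10^-3 × 200.0/10.00 = 0.04750 mol
mass of NaOH = 0.04750 × 40.00 = 1.900 g
% NaOH = 1.900 / 2.467 × 100 = 77.02 %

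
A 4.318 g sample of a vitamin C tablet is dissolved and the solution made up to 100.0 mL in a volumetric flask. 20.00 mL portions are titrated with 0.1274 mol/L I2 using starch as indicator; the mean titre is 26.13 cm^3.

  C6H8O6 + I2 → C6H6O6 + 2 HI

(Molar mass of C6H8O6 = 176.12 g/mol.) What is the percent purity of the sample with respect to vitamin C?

67.89 %

n(I2) per titration = 0.02613 × 0.1274 = 3.329 × 10^-3 mol
n(C6H8O6) in each aliquot = 3.329 × 10^-3 mol (1:1 ratio)
n(C6H8O6) in the whole flask = 3.329 × 10^-3 × 100.0/20.00 = 0.01664 mol
mass of C6H8O6 = 0.01664 × 176.12 = 2.931 g
% C6H8O6 = 2.931 / 4.318 × 100 = 67.89 %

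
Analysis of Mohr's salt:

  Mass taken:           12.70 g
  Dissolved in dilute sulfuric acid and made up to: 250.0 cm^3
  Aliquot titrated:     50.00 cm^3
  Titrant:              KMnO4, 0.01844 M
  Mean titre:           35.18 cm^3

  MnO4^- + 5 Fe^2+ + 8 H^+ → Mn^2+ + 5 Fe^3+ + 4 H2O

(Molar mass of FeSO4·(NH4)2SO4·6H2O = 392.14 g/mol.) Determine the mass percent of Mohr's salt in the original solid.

n(KMnO4) per titration = 0.03518 × 0.01844 = 6.487 × 10^-4 mol
From the 5:1 ratio, n(FeSO4·(NH4)2SO4·6H2O) in each aliquot = 5/1 × 6.487 × 10^-4 = 3.244 × 10^-3 mol
n(FeSO4·(NH4)2SO4·6H2O) in the whole flask = 3.244 × 10^-3 × 250.0/50.00 = 0.01622 mol
mass of FeSO4·(NH4)2SO4·6H2O = 0.01622 × 392.14 = 6.360 g
% FeSO4·(NH4)2SO4·6H2O = 6.360 / 12.70 × 100 = 50.08 %

50.08 %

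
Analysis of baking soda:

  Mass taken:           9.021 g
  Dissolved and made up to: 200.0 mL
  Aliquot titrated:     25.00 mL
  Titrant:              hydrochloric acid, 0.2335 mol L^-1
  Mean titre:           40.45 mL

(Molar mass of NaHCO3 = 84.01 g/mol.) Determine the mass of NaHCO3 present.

6.348 g

NaHCO3 + HCl → NaCl + H2O + CO2
n(HCl) per titration = 0.04045 × 0.2335 = 9.445 × 10^-3 mol
n(NaHCO3) in each aliquot = 9.445 × 10^-3 mol (1:1 ratio)
n(NaHCO3) in the whole flask = 9.445 × 10^-3 × 200.0/25.00 = 0.07556 mol
mass of NaHCO3 = 0.07556 × 84.01 = 6.348 g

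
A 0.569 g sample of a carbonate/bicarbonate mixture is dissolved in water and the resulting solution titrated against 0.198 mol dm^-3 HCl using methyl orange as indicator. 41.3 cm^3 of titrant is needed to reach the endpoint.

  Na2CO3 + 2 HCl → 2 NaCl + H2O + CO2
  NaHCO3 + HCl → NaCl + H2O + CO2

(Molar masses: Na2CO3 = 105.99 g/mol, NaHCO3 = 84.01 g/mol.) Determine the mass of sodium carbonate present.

n(HCl) = 0.0413 × 0.198 = 8.18 × 10^-3 mol
Let x = n(Na2CO3), y = n(NaHCO3).
Titrant: 2x + 1y = 8.18 × 10^-3;  mass: 105.99x + 84.01y = 0.569
Solving, x = 1.90 × 10^-3 mol, y = 4.37 × 10^-3 mol
mass of Na2CO3 = 1.90 × 10^-3 × 105.99 = 0.202 g

0.202 g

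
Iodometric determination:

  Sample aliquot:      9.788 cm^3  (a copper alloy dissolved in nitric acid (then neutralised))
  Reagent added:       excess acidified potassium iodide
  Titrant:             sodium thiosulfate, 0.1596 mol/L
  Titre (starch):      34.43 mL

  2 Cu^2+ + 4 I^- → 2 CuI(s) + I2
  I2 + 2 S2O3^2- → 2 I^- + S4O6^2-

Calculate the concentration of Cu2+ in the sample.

n(S2O3^2-) = 0.03443 × 0.1596 = 5.495 × 10^-3 mol
n(I2) = n(S2O3^2-)/2 = 2.748 × 10^-3 mol
From the 2:1 ratio, n(Cu2+) in the aliquot = 2/1 × 2.748 × 10^-3 = 5.495 × 10^-3 mol
[Cu2+] = 5.495 × 10^-3 / 0.009788 = 0.5614 mol/L

0.5614 mol/L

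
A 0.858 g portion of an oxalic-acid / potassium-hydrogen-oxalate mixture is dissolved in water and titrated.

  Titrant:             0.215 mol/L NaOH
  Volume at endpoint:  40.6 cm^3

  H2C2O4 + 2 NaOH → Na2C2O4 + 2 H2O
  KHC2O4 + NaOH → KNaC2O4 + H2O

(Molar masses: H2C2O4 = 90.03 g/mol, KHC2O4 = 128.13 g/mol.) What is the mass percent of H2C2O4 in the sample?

16.4 %

n(NaOH) = 0.0406 × 0.215 = 8.73 × 10^-3 mol
Let x = n(H2C2O4), y = n(KHC2O4).
Titrant: 2x + 1y = 8.73 × 10^-3;  mass: 90.03x + 128.13y = 0.858
Solving, x = 1.57 × 10^-3 mol, y = 5.60 × 10^-3 mol
mass of H2C2O4 = 1.57 × 10^-3 × 90.03 = 0.141 g
% H2C2O4 = 0.141 / 0.858 × 100 = 16.4 %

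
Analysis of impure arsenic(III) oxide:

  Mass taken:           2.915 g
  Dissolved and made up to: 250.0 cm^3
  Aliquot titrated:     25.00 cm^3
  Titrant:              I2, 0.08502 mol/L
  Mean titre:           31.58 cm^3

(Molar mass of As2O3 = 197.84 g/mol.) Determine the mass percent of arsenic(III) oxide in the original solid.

As2O3 + 2 I2 + 2 H2O → As2O5 + 4 HI
n(I2) per titration = 0.03158 × 0.08502 = 2.685 × 10^-3 mol
From the 1:2 ratio, n(As2O3) in each aliquot = 1/2 × 2.685 × 10^-3 = 1.342 × 10^-3 mol
n(As2O3) in the whole flask = 1.342 × 10^-3 × 250.0/25.00 = 0.01342 mol
mass of As2O3 = 0.01342 × 197.84 = 2.656 g
% As2O3 = 2.656 / 2.915 × 100 = 91.11 %

91.11 %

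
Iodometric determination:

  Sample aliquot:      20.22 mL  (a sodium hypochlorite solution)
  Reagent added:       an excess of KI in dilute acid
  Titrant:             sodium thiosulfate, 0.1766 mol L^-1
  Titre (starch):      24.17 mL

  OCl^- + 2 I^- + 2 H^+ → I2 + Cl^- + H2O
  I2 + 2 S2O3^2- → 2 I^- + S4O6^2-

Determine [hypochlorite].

n(S2O3^2-) = 0.02417 × 0.1766 = 4.268 × 10^-3 mol
n(I2) = n(S2O3^2-)/2 = 2.134 × 10^-3 mol
n(OCl^-) in the aliquot = 2.134 × 10^-3 mol (1:1 ratio)
[OCl^-] = 2.134 × 10^-3 / 0.02022 = 0.1055 mol/L

0.1055 mol/L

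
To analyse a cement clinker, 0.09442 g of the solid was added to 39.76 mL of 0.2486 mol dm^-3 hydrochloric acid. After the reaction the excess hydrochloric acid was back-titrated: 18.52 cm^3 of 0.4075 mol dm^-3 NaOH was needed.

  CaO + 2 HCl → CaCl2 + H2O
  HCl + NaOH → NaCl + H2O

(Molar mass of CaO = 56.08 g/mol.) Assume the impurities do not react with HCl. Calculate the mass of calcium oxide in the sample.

n(HCl) added = 0.03976 × 0.2486 = 9.884 × 10^-3 mol
n(NaOH) used in back-titration = 0.01852 × 0.4075 = 7.547 × 10^-3 mol
n(HCl) left over = 7.547 × 10^-3 mol (1:1 ratio)
n(HCl) consumed by analyte = 9.884 × 10^-3 − 7.547 × 10^-3 = 2.337 × 10^-3 mol
From the 1:2 ratio, n(CaO) = 1/2 × 2.337 × 10^-3 = 1.169 × 10^-3 mol
mass of CaO = 1.169 × 10^-3 × 56.08 = 0.06554 g

0.06554 g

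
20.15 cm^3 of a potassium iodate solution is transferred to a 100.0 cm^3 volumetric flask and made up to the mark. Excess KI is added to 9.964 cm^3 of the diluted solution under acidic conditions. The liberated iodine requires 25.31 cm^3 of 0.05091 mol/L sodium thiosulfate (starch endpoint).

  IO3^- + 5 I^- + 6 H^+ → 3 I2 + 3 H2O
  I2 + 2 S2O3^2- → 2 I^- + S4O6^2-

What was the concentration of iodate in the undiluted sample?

n(S2O3^2-) = 0.02531 × 0.05091 = 1.289 × 10^-3 mol
n(I2) = n(S2O3^2-)/2 = 6.443 × 10^-4 mol
From the 1:3 ratio, n(IO3^-) in the aliquot = 1/3 × 6.443 × 10^-4 = 2.148 × 10^-4 mol
[IO3^-]_dilute = 2.148 × 10^-4 / 0.009964 = 0.02155 mol/L
[IO3^-]_original = 0.02155 × 100.0/20.15 = 0.1070 mol/L

0.1070 mol/L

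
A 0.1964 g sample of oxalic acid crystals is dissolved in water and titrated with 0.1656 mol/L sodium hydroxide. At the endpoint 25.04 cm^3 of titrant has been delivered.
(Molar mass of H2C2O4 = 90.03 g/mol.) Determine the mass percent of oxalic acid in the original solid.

H2C2O4 + 2 NaOH → Na2C2O4 + 2 H2O
n(NaOH) = 0.02504 L × 0.1656 mol/L = 4.147 × 10^-3 mol
From the 1:2 ratio, n(H2C2O4) = 1/2 × 4.147 × 10^-3 = 2.073 × 10^-3 mol
mass of H2C2O4 = 2.073 × 10^-3 × 90.03 g/mol = 0.1867 g
% H2C2O4 = 0.1867 / 0.1964 × 100 = 95.04 %

95.04 %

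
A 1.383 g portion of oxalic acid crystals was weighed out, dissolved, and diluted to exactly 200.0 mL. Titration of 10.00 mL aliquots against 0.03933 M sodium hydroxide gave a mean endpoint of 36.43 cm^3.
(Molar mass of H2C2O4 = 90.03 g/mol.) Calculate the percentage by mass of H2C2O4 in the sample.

H2C2O4 + 2 NaOH → Na2C2O4 + 2 H2O
n(NaOH) per titration = 0.03643 × 0.03933 = 1.433 × 10^-3 mol
From the 1:2 ratio, n(H2C2O4) in each aliquot = 1/2 × 1.433 × 10^-3 = 7.164 × 10^-4 mol
n(H2C2O4) in the whole flask = 7.164 × 10^-4 × 200.0/10.00 = 0.01433 mol
mass of H2C2O4 = 0.01433 × 90.03 = 1.290 g
% H2C2O4 = 1.290 / 1.383 × 100 = 93.27 %

93.27 %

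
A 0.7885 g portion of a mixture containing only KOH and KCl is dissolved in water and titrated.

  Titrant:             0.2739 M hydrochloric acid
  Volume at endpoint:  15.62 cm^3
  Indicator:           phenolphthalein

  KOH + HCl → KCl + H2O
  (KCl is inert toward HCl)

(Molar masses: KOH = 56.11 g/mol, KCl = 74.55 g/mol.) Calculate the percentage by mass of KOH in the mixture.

n(HCl) = 0.01562 × 0.2739 = 4.278 × 10^-3 mol
Let x = n(KOH), y = n(KCl).
Titrant: 1x = 4.278 × 10^-3;  mass: 56.11x + 74.55y = 0.7885
Solving, x = 4.278 × 10^-3 mol, y = 7.357 × 10^-3 mol
mass of KOH = 4.278 × 10^-3 × 56.11 = 0.2401 g
% KOH = 0.2401 / 0.7885 × 100 = 30.44 %

30.44 %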